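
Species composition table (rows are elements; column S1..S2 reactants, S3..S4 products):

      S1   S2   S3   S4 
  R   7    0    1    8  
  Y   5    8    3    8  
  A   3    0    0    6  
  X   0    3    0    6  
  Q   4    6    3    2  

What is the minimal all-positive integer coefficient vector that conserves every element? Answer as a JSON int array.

R: 2·7+2·0 = 14 | 6·1+1·8 = 14
Y: 2·5+2·8 = 26 | 6·3+1·8 = 26
A: 2·3+2·0 = 6 | 6·0+1·6 = 6
X: 2·0+2·3 = 6 | 6·0+1·6 = 6
Q: 2·4+2·6 = 20 | 6·3+1·2 = 20
gcd(2,2,6,1) = 1

Coefficients: [2, 2, 6, 1]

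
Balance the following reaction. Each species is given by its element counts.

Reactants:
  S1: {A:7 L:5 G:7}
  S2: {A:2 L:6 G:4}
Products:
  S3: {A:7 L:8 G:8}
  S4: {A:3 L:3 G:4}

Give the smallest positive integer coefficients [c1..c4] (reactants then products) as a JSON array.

Coefficients: [4, 3, 4, 2]

A: 4·7+3·2 = 34 | 4·7+2·3 = 34
L: 4·5+3·6 = 38 | 4·8+2·3 = 38
G: 4·7+3·4 = 40 | 4·8+2·4 = 40
gcd(4,3,4,2) = 1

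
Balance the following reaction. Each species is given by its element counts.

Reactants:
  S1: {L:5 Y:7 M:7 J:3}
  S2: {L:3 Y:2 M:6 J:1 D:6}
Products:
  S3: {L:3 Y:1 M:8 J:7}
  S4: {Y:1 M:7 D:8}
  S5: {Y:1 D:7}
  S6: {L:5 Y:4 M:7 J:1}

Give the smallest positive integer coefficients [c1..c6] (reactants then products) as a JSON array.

Coefficients: [2, 6, 1, 1, 4, 5]

L: 2·5+6·3 = 28 | 1·3+1·0+4·0+5·5 = 28
Y: 2·7+6·2 = 26 | 1·1+1·1+4·1+5·4 = 26
M: 2·7+6·6 = 50 | 1·8+1·7+4·0+5·7 = 50
J: 2·3+6·1 = 12 | 1·7+1·0+4·0+5·1 = 12
D: 2·0+6·6 = 36 | 1·0+1·8+4·7+5·0 = 36
gcd(2,6,1,1,4,5) = 1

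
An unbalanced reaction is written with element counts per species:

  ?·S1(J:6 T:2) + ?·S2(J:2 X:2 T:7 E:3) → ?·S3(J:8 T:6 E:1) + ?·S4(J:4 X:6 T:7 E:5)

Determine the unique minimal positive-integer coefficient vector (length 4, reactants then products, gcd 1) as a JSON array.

J: 5·6+3·2 = 36 | 4·8+1·4 = 36
X: 5·0+3·2 = 6 | 4·0+1·6 = 6
T: 5·2+3·7 = 31 | 4·6+1·7 = 31
E: 5·0+3·3 = 9 | 4·1+1·5 = 9
gcd(5,3,4,1) = 1

Coefficients: [5, 3, 4, 1]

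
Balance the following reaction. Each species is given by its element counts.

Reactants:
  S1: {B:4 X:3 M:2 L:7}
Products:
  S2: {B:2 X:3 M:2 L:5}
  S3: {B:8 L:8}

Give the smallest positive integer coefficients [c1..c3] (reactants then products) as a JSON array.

B: 4·4 = 16 | 4·2+1·8 = 16
X: 4·3 = 12 | 4·3+1·0 = 12
M: 4·2 = 8 | 4·2+1·0 = 8
L: 4·7 = 28 | 4·5+1·8 = 28
gcd(4,4,1) = 1

Coefficients: [4, 4, 1]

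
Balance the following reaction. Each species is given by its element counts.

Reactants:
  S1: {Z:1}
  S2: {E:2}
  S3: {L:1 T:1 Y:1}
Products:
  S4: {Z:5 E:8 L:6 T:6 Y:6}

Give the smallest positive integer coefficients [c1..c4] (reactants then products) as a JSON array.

Coefficients: [5, 4, 6, 1]

Z: 5·1+4·0+6·0 = 5 | 1·5 = 5
E: 5·0+4·2+6·0 = 8 | 1·8 = 8
L: 5·0+4·0+6·1 = 6 | 1·6 = 6
T: 5·0+4·0+6·1 = 6 | 1·6 = 6
Y: 5·0+4·0+6·1 = 6 | 1·6 = 6
gcd(5,4,6,1) = 1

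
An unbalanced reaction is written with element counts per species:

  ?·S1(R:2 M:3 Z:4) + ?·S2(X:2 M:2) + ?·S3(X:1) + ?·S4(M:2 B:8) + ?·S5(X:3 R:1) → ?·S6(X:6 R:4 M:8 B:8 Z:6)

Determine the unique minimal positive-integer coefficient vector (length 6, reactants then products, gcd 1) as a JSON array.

X: 6·0+3·2+6·1+4·0+4·3 = 24 | 4·6 = 24
R: 6·2+3·0+6·0+4·0+4·1 = 16 | 4·4 = 16
M: 6·3+3·2+6·0+4·2+4·0 = 32 | 4·8 = 32
B: 6·0+3·0+6·0+4·8+4·0 = 32 | 4·8 = 32
Z: 6·4+3·0+6·0+4·0+4·0 = 24 | 4·6 = 24
gcd(6,3,6,4,4,4) = 1

Coefficients: [6, 3, 6, 4, 4, 4]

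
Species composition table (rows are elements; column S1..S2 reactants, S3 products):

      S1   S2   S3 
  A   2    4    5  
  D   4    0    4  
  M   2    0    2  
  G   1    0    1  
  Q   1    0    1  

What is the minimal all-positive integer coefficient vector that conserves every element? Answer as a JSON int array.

Coefficients: [4, 3, 4]

A: 4·2+3·4 = 20 | 4·5 = 20
D: 4·4+3·0 = 16 | 4·4 = 16
M: 4·2+3·0 = 8 | 4·2 = 8
G: 4·1+3·0 = 4 | 4·1 = 4
Q: 4·1+3·0 = 4 | 4·1 = 4
gcd(4,3,4) = 1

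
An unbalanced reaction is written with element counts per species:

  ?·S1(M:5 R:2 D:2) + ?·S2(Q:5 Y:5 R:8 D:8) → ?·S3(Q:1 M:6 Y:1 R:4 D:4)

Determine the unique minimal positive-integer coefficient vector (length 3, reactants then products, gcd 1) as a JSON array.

Coefficients: [6, 1, 5]

Q: 6·0+1·5 = 5 | 5·1 = 5
M: 6·5+1·0 = 30 | 5·6 = 30
Y: 6·0+1·5 = 5 | 5·1 = 5
R: 6·2+1·8 = 20 | 5·4 = 20
D: 6·2+1·8 = 20 | 5·4 = 20
gcd(6,1,5) = 1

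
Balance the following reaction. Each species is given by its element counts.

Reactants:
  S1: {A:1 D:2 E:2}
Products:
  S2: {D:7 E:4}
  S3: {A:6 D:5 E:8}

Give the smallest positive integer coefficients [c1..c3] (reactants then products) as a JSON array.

A: 6·1 = 6 | 1·0+1·6 = 6
D: 6·2 = 12 | 1·7+1·5 = 12
E: 6·2 = 12 | 1·4+1·8 = 12
gcd(6,1,1) = 1

Coefficients: [6, 1, 1]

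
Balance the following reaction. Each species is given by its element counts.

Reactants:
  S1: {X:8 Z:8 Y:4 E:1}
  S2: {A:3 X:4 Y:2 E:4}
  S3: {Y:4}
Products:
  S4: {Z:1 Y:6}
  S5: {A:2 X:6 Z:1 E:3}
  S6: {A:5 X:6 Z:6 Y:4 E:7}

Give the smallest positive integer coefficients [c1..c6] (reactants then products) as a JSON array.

A: 2·0+5·3+4·0 = 15 | 5·0+5·2+1·5 = 15
X: 2·8+5·4+4·0 = 36 | 5·0+5·6+1·6 = 36
Z: 2·8+5·0+4·0 = 16 | 5·1+5·1+1·6 = 16
Y: 2·4+5·2+4·4 = 34 | 5·6+5·0+1·4 = 34
E: 2·1+5·4+4·0 = 22 | 5·0+5·3+1·7 = 22
gcd(2,5,4,5,5,1) = 1

Coefficients: [2, 5, 4, 5, 5, 1]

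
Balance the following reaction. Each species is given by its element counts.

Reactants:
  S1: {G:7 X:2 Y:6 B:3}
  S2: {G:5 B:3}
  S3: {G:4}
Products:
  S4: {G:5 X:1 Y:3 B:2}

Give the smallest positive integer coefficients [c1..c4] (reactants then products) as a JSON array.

G: 3·7+1·5+1·4 = 30 | 6·5 = 30
X: 3·2+1·0+1·0 = 6 | 6·1 = 6
Y: 3·6+1·0+1·0 = 18 | 6·3 = 18
B: 3·3+1·3+1·0 = 12 | 6·2 = 12
gcd(3,1,1,6) = 1

Coefficients: [3, 1, 1, 6]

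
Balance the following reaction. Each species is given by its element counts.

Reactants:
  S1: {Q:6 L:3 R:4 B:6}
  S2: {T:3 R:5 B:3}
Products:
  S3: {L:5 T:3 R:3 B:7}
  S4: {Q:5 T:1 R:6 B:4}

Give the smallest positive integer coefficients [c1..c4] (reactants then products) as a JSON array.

Q: 5·6+5·0 = 30 | 3·0+6·5 = 30
L: 5·3+5·0 = 15 | 3·5+6·0 = 15
T: 5·0+5·3 = 15 | 3·3+6·1 = 15
R: 5·4+5·5 = 45 | 3·3+6·6 = 45
B: 5·6+5·3 = 45 | 3·7+6·4 = 45
gcd(5,5,3,6) = 1

Coefficients: [5, 5, 3, 6]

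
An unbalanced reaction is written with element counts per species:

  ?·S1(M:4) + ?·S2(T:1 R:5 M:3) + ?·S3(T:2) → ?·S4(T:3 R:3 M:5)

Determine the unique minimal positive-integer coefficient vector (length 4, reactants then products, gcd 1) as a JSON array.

T: 4·0+3·1+6·2 = 15 | 5·3 = 15
R: 4·0+3·5+6·0 = 15 | 5·3 = 15
M: 4·4+3·3+6·0 = 25 | 5·5 = 25
gcd(4,3,6,5) = 1

Coefficients: [4, 3, 6, 5]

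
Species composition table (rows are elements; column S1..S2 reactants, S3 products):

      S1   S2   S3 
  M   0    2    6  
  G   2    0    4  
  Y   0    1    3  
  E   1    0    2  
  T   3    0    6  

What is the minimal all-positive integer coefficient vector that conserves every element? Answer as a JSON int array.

M: 2·0+3·2 = 6 | 1·6 = 6
G: 2·2+3·0 = 4 | 1·4 = 4
Y: 2·0+3·1 = 3 | 1·3 = 3
E: 2·1+3·0 = 2 | 1·2 = 2
T: 2·3+3·0 = 6 | 1·6 = 6
gcd(2,3,1) = 1

Coefficients: [2, 3, 1]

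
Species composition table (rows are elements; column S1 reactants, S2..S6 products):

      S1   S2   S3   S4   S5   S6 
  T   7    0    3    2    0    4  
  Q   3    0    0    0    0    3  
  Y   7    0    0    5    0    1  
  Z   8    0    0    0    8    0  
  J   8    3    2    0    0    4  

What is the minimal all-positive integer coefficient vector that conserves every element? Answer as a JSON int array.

T: 5·7 = 35 | 6·0+1·3+6·2+5·0+5·4 = 35
Q: 5·3 = 15 | 6·0+1·0+6·0+5·0+5·3 = 15
Y: 5·7 = 35 | 6·0+1·0+6·5+5·0+5·1 = 35
Z: 5·8 = 40 | 6·0+1·0+6·0+5·8+5·0 = 40
J: 5·8 = 40 | 6·3+1·2+6·0+5·0+5·4 = 40
gcd(5,6,1,6,5,5) = 1

Coefficients: [5, 6, 1, 6, 5, 5]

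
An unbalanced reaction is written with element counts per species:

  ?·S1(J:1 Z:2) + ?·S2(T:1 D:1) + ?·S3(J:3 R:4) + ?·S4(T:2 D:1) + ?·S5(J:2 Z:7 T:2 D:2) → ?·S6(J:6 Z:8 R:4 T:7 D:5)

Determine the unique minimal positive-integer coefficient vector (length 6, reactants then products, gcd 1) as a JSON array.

Coefficients: [5, 5, 3, 6, 2, 3]

J: 5·1+5·0+3·3+6·0+2·2 = 18 | 3·6 = 18
Z: 5·2+5·0+3·0+6·0+2·7 = 24 | 3·8 = 24
R: 5·0+5·0+3·4+6·0+2·0 = 12 | 3·4 = 12
T: 5·0+5·1+3·0+6·2+2·2 = 21 | 3·7 = 21
D: 5·0+5·1+3·0+6·1+2·2 = 15 | 3·5 = 15
gcd(5,5,3,6,2,3) = 1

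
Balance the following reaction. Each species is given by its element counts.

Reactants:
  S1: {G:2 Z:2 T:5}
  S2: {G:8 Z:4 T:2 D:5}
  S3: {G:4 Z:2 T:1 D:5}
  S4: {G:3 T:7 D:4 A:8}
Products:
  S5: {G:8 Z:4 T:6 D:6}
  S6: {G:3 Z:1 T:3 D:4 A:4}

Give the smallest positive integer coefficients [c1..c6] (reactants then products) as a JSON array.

G: 1·2+1·8+3·4+2·3 = 28 | 2·8+4·3 = 28
Z: 1·2+1·4+3·2+2·0 = 12 | 2·4+4·1 = 12
T: 1·5+1·2+3·1+2·7 = 24 | 2·6+4·3 = 24
D: 1·0+1·5+3·5+2·4 = 28 | 2·6+4·4 = 28
A: 1·0+1·0+3·0+2·8 = 16 | 2·0+4·4 = 16
gcd(1,1,3,2,2,4) = 1

Coefficients: [1, 1, 3, 2, 2, 4]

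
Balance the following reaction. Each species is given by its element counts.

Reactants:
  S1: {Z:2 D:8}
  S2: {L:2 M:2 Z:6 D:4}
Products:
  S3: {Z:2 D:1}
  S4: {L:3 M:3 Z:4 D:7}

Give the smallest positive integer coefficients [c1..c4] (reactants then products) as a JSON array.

Coefficients: [1, 3, 6, 2]

L: 1·0+3·2 = 6 | 6·0+2·3 = 6
M: 1·0+3·2 = 6 | 6·0+2·3 = 6
Z: 1·2+3·6 = 20 | 6·2+2·4 = 20
D: 1·8+3·4 = 20 | 6·1+2·7 = 20
gcd(1,3,6,2) = 1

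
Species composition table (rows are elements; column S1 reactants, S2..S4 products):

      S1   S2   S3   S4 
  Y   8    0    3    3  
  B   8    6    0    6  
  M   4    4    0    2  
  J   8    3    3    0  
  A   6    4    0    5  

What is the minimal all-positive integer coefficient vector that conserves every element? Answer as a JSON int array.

Y: 3·8 = 24 | 2·0+6·3+2·3 = 24
B: 3·8 = 24 | 2·6+6·0+2·6 = 24
M: 3·4 = 12 | 2·4+6·0+2·2 = 12
J: 3·8 = 24 | 2·3+6·3+2·0 = 24
A: 3·6 = 18 | 2·4+6·0+2·5 = 18
gcd(3,2,6,2) = 1

Coefficients: [3, 2, 6, 2]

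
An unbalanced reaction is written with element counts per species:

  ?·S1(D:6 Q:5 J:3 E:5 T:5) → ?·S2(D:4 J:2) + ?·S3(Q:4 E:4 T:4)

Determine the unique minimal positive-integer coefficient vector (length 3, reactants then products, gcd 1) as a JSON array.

D: 4·6 = 24 | 6·4+5·0 = 24
Q: 4·5 = 20 | 6·0+5·4 = 20
J: 4·3 = 12 | 6·2+5·0 = 12
E: 4·5 = 20 | 6·0+5·4 = 20
T: 4·5 = 20 | 6·0+5·4 = 20
gcd(4,6,5) = 1

Coefficients: [4, 6, 5]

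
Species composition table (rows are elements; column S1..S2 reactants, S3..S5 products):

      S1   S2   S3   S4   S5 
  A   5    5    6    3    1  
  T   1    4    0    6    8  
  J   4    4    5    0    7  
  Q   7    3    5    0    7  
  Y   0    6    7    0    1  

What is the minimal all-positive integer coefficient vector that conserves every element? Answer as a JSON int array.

A: 2·5+6·5 = 40 | 5·6+3·3+1·1 = 40
T: 2·1+6·4 = 26 | 5·0+3·6+1·8 = 26
J: 2·4+6·4 = 32 | 5·5+3·0+1·7 = 32
Q: 2·7+6·3 = 32 | 5·5+3·0+1·7 = 32
Y: 2·0+6·6 = 36 | 5·7+3·0+1·1 = 36
gcd(2,6,5,3,1) = 1

Coefficients: [2, 6, 5, 3, 1]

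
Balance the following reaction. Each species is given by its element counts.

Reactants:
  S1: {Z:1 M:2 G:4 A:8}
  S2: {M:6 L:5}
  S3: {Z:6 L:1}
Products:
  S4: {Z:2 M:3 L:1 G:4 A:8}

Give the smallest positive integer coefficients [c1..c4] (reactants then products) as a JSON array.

Coefficients: [6, 1, 1, 6]

Z: 6·1+1·0+1·6 = 12 | 6·2 = 12
M: 6·2+1·6+1·0 = 18 | 6·3 = 18
L: 6·0+1·5+1·1 = 6 | 6·1 = 6
G: 6·4+1·0+1·0 = 24 | 6·4 = 24
A: 6·8+1·0+1·0 = 48 | 6·8 = 48
gcd(6,1,1,6) = 1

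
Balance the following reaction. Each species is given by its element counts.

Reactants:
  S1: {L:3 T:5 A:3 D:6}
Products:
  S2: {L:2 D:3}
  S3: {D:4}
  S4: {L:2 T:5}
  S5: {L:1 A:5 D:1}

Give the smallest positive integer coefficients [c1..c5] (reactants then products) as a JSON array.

L: 5·3 = 15 | 1·2+6·0+5·2+3·1 = 15
T: 5·5 = 25 | 1·0+6·0+5·5+3·0 = 25
A: 5·3 = 15 | 1·0+6·0+5·0+3·5 = 15
D: 5·6 = 30 | 1·3+6·4+5·0+3·1 = 30
gcd(5,1,6,5,3) = 1

Coefficients: [5, 1, 6, 5, 3]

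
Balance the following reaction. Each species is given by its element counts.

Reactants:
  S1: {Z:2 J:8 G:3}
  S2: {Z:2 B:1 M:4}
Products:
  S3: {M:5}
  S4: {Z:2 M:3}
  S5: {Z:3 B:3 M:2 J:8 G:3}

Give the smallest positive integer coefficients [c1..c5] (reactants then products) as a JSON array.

Z: 2·2+6·2 = 16 | 1·0+5·2+2·3 = 16
B: 2·0+6·1 = 6 | 1·0+5·0+2·3 = 6
M: 2·0+6·4 = 24 | 1·5+5·3+2·2 = 24
J: 2·8+6·0 = 16 | 1·0+5·0+2·8 = 16
G: 2·3+6·0 = 6 | 1·0+5·0+2·3 = 6
gcd(2,6,1,5,2) = 1

Coefficients: [2, 6, 1, 5, 2]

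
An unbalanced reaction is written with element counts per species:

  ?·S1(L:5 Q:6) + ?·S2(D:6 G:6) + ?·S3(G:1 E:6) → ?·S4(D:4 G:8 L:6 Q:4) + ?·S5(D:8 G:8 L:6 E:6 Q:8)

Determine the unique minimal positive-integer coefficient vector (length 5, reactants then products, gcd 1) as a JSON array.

D: 6·0+6·6+4·0 = 36 | 1·4+4·8 = 36
G: 6·0+6·6+4·1 = 40 | 1·8+4·8 = 40
L: 6·5+6·0+4·0 = 30 | 1·6+4·6 = 30
E: 6·0+6·0+4·6 = 24 | 1·0+4·6 = 24
Q: 6·6+6·0+4·0 = 36 | 1·4+4·8 = 36
gcd(6,6,4,1,4) = 1

Coefficients: [6, 6, 4, 1, 4]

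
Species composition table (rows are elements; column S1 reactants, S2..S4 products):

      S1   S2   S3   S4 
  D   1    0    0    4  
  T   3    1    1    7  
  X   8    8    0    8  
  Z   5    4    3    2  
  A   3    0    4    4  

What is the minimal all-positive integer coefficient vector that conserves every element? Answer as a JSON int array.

Coefficients: [4, 3, 2, 1]

D: 4·1 = 4 | 3·0+2·0+1·4 = 4
T: 4·3 = 12 | 3·1+2·1+1·7 = 12
X: 4·8 = 32 | 3·8+2·0+1·8 = 32
Z: 4·5 = 20 | 3·4+2·3+1·2 = 20
A: 4·3 = 12 | 3·0+2·4+1·4 = 12
gcd(4,3,2,1) = 1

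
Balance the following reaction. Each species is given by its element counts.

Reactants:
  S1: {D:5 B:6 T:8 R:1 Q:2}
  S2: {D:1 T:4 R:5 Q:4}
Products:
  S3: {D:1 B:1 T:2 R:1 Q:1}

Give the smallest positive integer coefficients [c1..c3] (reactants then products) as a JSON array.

D: 1·5+1·1 = 6 | 6·1 = 6
B: 1·6+1·0 = 6 | 6·1 = 6
T: 1·8+1·4 = 12 | 6·2 = 12
R: 1·1+1·5 = 6 | 6·1 = 6
Q: 1·2+1·4 = 6 | 6·1 = 6
gcd(1,1,6) = 1

Coefficients: [1, 1, 6]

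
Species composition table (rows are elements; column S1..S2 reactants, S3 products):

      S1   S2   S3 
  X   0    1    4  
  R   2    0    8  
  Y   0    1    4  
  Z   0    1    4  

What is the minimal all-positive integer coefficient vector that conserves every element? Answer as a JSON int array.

X: 4·0+4·1 = 4 | 1·4 = 4
R: 4·2+4·0 = 8 | 1·8 = 8
Y: 4·0+4·1 = 4 | 1·4 = 4
Z: 4·0+4·1 = 4 | 1·4 = 4
gcd(4,4,1) = 1

Coefficients: [4, 4, 1]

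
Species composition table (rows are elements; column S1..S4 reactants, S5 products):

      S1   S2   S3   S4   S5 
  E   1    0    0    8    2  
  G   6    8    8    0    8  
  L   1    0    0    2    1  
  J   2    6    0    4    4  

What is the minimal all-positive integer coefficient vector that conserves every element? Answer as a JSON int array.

E: 4·1+2·0+1·0+1·8 = 12 | 6·2 = 12
G: 4·6+2·8+1·8+1·0 = 48 | 6·8 = 48
L: 4·1+2·0+1·0+1·2 = 6 | 6·1 = 6
J: 4·2+2·6+1·0+1·4 = 24 | 6·4 = 24
gcd(4,2,1,1,6) = 1

Coefficients: [4, 2, 1, 1, 6]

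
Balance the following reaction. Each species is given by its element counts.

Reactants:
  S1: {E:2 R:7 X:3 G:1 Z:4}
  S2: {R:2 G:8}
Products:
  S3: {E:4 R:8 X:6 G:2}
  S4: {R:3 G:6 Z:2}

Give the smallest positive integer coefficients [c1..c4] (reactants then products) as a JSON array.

Coefficients: [2, 3, 1, 4]

E: 2·2+3·0 = 4 | 1·4+4·0 = 4
R: 2·7+3·2 = 20 | 1·8+4·3 = 20
X: 2·3+3·0 = 6 | 1·6+4·0 = 6
G: 2·1+3·8 = 26 | 1·2+4·6 = 26
Z: 2·4+3·0 = 8 | 1·0+4·2 = 8
gcd(2,3,1,4) = 1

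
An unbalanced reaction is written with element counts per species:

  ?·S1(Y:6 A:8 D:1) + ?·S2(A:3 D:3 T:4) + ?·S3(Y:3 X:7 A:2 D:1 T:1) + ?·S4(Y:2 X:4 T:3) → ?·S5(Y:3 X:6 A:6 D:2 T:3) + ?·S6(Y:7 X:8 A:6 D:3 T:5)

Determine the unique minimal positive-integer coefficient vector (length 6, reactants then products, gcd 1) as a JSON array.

Y: 3·6+4·0+6·3+4·2 = 44 | 3·3+5·7 = 44
X: 3·0+4·0+6·7+4·4 = 58 | 3·6+5·8 = 58
A: 3·8+4·3+6·2+4·0 = 48 | 3·6+5·6 = 48
D: 3·1+4·3+6·1+4·0 = 21 | 3·2+5·3 = 21
T: 3·0+4·4+6·1+4·3 = 34 | 3·3+5·5 = 34
gcd(3,4,6,4,3,5) = 1

Coefficients: [3, 4, 6, 4, 3, 5]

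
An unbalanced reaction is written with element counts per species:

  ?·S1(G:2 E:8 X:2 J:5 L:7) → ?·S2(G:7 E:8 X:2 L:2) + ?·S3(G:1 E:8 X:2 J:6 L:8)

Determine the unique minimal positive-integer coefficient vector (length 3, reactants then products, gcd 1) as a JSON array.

Coefficients: [6, 1, 5]

G: 6·2 = 12 | 1·7+5·1 = 12
E: 6·8 = 48 | 1·8+5·8 = 48
X: 6·2 = 12 | 1·2+5·2 = 12
J: 6·5 = 30 | 1·0+5·6 = 30
L: 6·7 = 42 | 1·2+5·8 = 42
gcd(6,1,5) = 1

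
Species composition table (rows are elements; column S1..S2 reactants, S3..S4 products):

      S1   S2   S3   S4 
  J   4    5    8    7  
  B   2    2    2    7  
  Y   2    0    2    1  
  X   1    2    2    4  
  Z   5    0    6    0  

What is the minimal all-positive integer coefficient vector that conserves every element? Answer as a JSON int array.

Coefficients: [6, 6, 5, 2]

J: 6·4+6·5 = 54 | 5·8+2·7 = 54
B: 6·2+6·2 = 24 | 5·2+2·7 = 24
Y: 6·2+6·0 = 12 | 5·2+2·1 = 12
X: 6·1+6·2 = 18 | 5·2+2·4 = 18
Z: 6·5+6·0 = 30 | 5·6+2·0 = 30
gcd(6,6,5,2) = 1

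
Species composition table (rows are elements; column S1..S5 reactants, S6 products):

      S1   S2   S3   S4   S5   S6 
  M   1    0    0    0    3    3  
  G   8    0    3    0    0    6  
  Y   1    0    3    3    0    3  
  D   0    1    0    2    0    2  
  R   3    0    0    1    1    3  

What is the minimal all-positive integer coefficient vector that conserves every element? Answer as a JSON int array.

Coefficients: [3, 6, 2, 2, 4, 5]

M: 3·1+6·0+2·0+2·0+4·3 = 15 | 5·3 = 15
G: 3·8+6·0+2·3+2·0+4·0 = 30 | 5·6 = 30
Y: 3·1+6·0+2·3+2·3+4·0 = 15 | 5·3 = 15
D: 3·0+6·1+2·0+2·2+4·0 = 10 | 5·2 = 10
R: 3·3+6·0+2·0+2·1+4·1 = 15 | 5·3 = 15
gcd(3,6,2,2,4,5) = 1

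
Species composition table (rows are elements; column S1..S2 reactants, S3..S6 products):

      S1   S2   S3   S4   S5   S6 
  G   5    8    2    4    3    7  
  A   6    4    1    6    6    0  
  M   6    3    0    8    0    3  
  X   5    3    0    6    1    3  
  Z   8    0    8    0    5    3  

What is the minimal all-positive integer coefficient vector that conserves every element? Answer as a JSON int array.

G: 4·5+2·8 = 36 | 2·2+3·4+2·3+2·7 = 36
A: 4·6+2·4 = 32 | 2·1+3·6+2·6+2·0 = 32
M: 4·6+2·3 = 30 | 2·0+3·8+2·0+2·3 = 30
X: 4·5+2·3 = 26 | 2·0+3·6+2·1+2·3 = 26
Z: 4·8+2·0 = 32 | 2·8+3·0+2·5+2·3 = 32
gcd(4,2,2,3,2,2) = 1

Coefficients: [4, 2, 2, 3, 2, 2]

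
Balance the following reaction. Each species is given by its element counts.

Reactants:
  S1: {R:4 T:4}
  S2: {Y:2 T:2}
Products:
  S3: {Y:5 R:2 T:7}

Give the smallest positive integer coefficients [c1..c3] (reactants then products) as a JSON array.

Coefficients: [1, 5, 2]

Y: 1·0+5·2 = 10 | 2·5 = 10
R: 1·4+5·0 = 4 | 2·2 = 4
T: 1·4+5·2 = 14 | 2·7 = 14
gcd(1,5,2) = 1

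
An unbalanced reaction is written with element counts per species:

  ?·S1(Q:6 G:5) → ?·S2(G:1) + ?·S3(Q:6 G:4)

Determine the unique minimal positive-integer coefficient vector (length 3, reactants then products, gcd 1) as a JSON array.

Coefficients: [1, 1, 1]

Q: 1·6 = 6 | 1·0+1·6 = 6
G: 1·5 = 5 | 1·1+1·4 = 5
gcd(1,1,1) = 1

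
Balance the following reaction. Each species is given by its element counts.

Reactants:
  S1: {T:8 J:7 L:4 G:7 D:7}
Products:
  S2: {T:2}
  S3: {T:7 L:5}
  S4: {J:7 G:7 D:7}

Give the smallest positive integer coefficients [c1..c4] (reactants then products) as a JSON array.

T: 5·8 = 40 | 6·2+4·7+5·0 = 40
J: 5·7 = 35 | 6·0+4·0+5·7 = 35
L: 5·4 = 20 | 6·0+4·5+5·0 = 20
G: 5·7 = 35 | 6·0+4·0+5·7 = 35
D: 5·7 = 35 | 6·0+4·0+5·7 = 35
gcd(5,6,4,5) = 1

Coefficients: [5, 6, 4, 5]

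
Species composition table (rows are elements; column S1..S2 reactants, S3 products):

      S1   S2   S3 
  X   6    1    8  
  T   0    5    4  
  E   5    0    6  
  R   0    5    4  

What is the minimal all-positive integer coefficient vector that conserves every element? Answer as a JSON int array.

X: 6·6+4·1 = 40 | 5·8 = 40
T: 6·0+4·5 = 20 | 5·4 = 20
E: 6·5+4·0 = 30 | 5·6 = 30
R: 6·0+4·5 = 20 | 5·4 = 20
gcd(6,4,5) = 1

Coefficients: [6, 4, 5]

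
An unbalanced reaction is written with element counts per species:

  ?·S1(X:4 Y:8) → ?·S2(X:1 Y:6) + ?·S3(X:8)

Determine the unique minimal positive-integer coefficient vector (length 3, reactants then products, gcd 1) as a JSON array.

X: 3·4 = 12 | 4·1+1·8 = 12
Y: 3·8 = 24 | 4·6+1·0 = 24
gcd(3,4,1) = 1

Coefficients: [3, 4, 1]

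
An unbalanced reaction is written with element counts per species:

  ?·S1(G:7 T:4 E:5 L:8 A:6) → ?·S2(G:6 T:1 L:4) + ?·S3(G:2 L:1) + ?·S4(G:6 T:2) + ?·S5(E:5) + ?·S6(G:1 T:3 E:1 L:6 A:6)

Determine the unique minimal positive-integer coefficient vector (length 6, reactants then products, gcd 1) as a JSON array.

Coefficients: [5, 1, 6, 2, 4, 5]

G: 5·7 = 35 | 1·6+6·2+2·6+4·0+5·1 = 35
T: 5·4 = 20 | 1·1+6·0+2·2+4·0+5·3 = 20
E: 5·5 = 25 | 1·0+6·0+2·0+4·5+5·1 = 25
L: 5·8 = 40 | 1·4+6·1+2·0+4·0+5·6 = 40
A: 5·6 = 30 | 1·0+6·0+2·0+4·0+5·6 = 30
gcd(5,1,6,2,4,5) = 1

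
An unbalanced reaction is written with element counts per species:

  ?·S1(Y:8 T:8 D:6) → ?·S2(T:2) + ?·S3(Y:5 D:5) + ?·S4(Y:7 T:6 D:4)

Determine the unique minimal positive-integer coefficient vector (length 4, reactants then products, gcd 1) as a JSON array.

Y: 3·8 = 24 | 6·0+2·5+2·7 = 24
T: 3·8 = 24 | 6·2+2·0+2·6 = 24
D: 3·6 = 18 | 6·0+2·5+2·4 = 18
gcd(3,6,2,2) = 1

Coefficients: [3, 6, 2, 2]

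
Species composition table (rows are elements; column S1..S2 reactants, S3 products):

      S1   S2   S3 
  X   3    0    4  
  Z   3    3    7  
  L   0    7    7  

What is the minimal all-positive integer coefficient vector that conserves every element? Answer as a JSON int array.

X: 4·3+3·0 = 12 | 3·4 = 12
Z: 4·3+3·3 = 21 | 3·7 = 21
L: 4·0+3·7 = 21 | 3·7 = 21
gcd(4,3,3) = 1

Coefficients: [4, 3, 3]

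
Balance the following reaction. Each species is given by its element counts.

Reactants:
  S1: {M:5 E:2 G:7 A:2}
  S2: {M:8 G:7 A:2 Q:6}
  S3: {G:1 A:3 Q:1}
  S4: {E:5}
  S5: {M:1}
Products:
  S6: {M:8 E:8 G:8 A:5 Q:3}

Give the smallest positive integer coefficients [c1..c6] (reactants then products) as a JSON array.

M: 2·5+1·8+3·0+4·0+6·1 = 24 | 3·8 = 24
E: 2·2+1·0+3·0+4·5+6·0 = 24 | 3·8 = 24
G: 2·7+1·7+3·1+4·0+6·0 = 24 | 3·8 = 24
A: 2·2+1·2+3·3+4·0+6·0 = 15 | 3·5 = 15
Q: 2·0+1·6+3·1+4·0+6·0 = 9 | 3·3 = 9
gcd(2,1,3,4,6,3) = 1

Coefficients: [2, 1, 3, 4, 6, 3]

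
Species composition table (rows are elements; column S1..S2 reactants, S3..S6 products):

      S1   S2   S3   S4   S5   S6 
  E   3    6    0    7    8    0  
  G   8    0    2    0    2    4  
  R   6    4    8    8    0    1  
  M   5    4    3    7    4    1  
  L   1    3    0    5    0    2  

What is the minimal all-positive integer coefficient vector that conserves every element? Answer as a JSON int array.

Coefficients: [5, 4, 4, 1, 4, 6]

E: 5·3+4·6 = 39 | 4·0+1·7+4·8+6·0 = 39
G: 5·8+4·0 = 40 | 4·2+1·0+4·2+6·4 = 40
R: 5·6+4·4 = 46 | 4·8+1·8+4·0+6·1 = 46
M: 5·5+4·4 = 41 | 4·3+1·7+4·4+6·1 = 41
L: 5·1+4·3 = 17 | 4·0+1·5+4·0+6·2 = 17
gcd(5,4,4,1,4,6) = 1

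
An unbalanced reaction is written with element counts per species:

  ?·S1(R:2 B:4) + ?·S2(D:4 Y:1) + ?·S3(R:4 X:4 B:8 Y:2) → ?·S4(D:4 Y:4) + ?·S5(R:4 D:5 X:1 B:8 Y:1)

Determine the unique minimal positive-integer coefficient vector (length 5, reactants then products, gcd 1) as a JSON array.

R: 6·2+6·0+1·4 = 16 | 1·0+4·4 = 16
D: 6·0+6·4+1·0 = 24 | 1·4+4·5 = 24
X: 6·0+6·0+1·4 = 4 | 1·0+4·1 = 4
B: 6·4+6·0+1·8 = 32 | 1·0+4·8 = 32
Y: 6·0+6·1+1·2 = 8 | 1·4+4·1 = 8
gcd(6,6,1,1,4) = 1

Coefficients: [6, 6, 1, 1, 4]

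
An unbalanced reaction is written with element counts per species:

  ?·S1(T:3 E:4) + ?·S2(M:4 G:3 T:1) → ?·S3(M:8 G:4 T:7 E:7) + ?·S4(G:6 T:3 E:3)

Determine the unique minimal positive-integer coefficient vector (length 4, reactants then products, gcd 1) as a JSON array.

Coefficients: [6, 6, 3, 1]

M: 6·0+6·4 = 24 | 3·8+1·0 = 24
G: 6·0+6·3 = 18 | 3·4+1·6 = 18
T: 6·3+6·1 = 24 | 3·7+1·3 = 24
E: 6·4+6·0 = 24 | 3·7+1·3 = 24
gcd(6,6,3,1) = 1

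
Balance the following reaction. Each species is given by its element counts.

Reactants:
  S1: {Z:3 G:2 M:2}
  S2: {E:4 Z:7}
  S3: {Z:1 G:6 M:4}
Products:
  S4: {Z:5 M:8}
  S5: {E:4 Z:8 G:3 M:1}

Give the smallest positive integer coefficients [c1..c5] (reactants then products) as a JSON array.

Coefficients: [3, 6, 2, 1, 6]

E: 3·0+6·4+2·0 = 24 | 1·0+6·4 = 24
Z: 3·3+6·7+2·1 = 53 | 1·5+6·8 = 53
G: 3·2+6·0+2·6 = 18 | 1·0+6·3 = 18
M: 3·2+6·0+2·4 = 14 | 1·8+6·1 = 14
gcd(3,6,2,1,6) = 1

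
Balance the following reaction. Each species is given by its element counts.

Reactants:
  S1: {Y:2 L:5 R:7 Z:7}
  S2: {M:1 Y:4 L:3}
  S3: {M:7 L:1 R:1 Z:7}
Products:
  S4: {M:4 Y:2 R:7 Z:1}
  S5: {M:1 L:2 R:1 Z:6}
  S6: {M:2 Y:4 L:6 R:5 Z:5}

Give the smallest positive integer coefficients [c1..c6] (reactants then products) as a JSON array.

M: 6·0+3·1+3·7 = 24 | 2·4+6·1+5·2 = 24
Y: 6·2+3·4+3·0 = 24 | 2·2+6·0+5·4 = 24
L: 6·5+3·3+3·1 = 42 | 2·0+6·2+5·6 = 42
R: 6·7+3·0+3·1 = 45 | 2·7+6·1+5·5 = 45
Z: 6·7+3·0+3·7 = 63 | 2·1+6·6+5·5 = 63
gcd(6,3,3,2,6,5) = 1

Coefficients: [6, 3, 3, 2, 6, 5]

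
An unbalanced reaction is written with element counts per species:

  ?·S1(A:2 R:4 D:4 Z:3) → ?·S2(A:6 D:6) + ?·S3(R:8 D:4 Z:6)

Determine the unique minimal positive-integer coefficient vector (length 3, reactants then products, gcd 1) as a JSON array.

A: 6·2 = 12 | 2·6+3·0 = 12
R: 6·4 = 24 | 2·0+3·8 = 24
D: 6·4 = 24 | 2·6+3·4 = 24
Z: 6·3 = 18 | 2·0+3·6 = 18
gcd(6,2,3) = 1

Coefficients: [6, 2, 3]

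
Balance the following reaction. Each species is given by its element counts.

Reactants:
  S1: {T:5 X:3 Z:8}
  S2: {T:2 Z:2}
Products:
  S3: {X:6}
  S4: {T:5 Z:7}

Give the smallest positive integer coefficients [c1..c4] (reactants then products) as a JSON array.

Coefficients: [4, 5, 2, 6]

T: 4·5+5·2 = 30 | 2·0+6·5 = 30
X: 4·3+5·0 = 12 | 2·6+6·0 = 12
Z: 4·8+5·2 = 42 | 2·0+6·7 = 42
gcd(4,5,2,6) = 1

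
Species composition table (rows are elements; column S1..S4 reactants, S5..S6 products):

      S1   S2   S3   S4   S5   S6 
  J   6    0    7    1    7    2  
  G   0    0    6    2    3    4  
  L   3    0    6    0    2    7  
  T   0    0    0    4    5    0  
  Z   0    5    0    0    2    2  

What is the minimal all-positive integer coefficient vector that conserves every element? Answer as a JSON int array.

Coefficients: [3, 2, 1, 5, 4, 1]

J: 3·6+2·0+1·7+5·1 = 30 | 4·7+1·2 = 30
G: 3·0+2·0+1·6+5·2 = 16 | 4·3+1·4 = 16
L: 3·3+2·0+1·6+5·0 = 15 | 4·2+1·7 = 15
T: 3·0+2·0+1·0+5·4 = 20 | 4·5+1·0 = 20
Z: 3·0+2·5+1·0+5·0 = 10 | 4·2+1·2 = 10
gcd(3,2,1,5,4,1) = 1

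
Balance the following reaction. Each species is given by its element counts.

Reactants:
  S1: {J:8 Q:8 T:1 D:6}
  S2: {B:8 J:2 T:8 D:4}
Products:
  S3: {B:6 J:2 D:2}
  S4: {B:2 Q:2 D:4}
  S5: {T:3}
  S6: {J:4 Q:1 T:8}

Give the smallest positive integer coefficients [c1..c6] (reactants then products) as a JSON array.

Coefficients: [1, 3, 3, 3, 3, 2]

B: 1·0+3·8 = 24 | 3·6+3·2+3·0+2·0 = 24
J: 1·8+3·2 = 14 | 3·2+3·0+3·0+2·4 = 14
Q: 1·8+3·0 = 8 | 3·0+3·2+3·0+2·1 = 8
T: 1·1+3·8 = 25 | 3·0+3·0+3·3+2·8 = 25
D: 1·6+3·4 = 18 | 3·2+3·4+3·0+2·0 = 18
gcd(1,3,3,3,3,2) = 1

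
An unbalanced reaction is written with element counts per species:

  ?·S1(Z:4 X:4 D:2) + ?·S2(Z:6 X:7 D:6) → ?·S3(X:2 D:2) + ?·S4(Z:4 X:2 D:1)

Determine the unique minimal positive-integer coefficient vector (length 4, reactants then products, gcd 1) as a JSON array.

Coefficients: [1, 2, 5, 4]

Z: 1·4+2·6 = 16 | 5·0+4·4 = 16
X: 1·4+2·7 = 18 | 5·2+4·2 = 18
D: 1·2+2·6 = 14 | 5·2+4·1 = 14
gcd(1,2,5,4) = 1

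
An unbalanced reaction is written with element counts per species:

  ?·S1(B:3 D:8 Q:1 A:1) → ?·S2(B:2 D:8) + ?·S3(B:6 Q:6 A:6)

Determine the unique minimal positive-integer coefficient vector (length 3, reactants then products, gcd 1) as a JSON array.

B: 6·3 = 18 | 6·2+1·6 = 18
D: 6·8 = 48 | 6·8+1·0 = 48
Q: 6·1 = 6 | 6·0+1·6 = 6
A: 6·1 = 6 | 6·0+1·6 = 6
gcd(6,6,1) = 1

Coefficients: [6, 6, 1]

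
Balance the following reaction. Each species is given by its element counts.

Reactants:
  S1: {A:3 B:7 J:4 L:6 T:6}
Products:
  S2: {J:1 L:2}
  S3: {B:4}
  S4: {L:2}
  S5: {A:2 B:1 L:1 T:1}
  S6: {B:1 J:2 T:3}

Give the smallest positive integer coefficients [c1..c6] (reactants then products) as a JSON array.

Coefficients: [4, 4, 4, 5, 6, 6]

A: 4·3 = 12 | 4·0+4·0+5·0+6·2+6·0 = 12
B: 4·7 = 28 | 4·0+4·4+5·0+6·1+6·1 = 28
J: 4·4 = 16 | 4·1+4·0+5·0+6·0+6·2 = 16
L: 4·6 = 24 | 4·2+4·0+5·2+6·1+6·0 = 24
T: 4·6 = 24 | 4·0+4·0+5·0+6·1+6·3 = 24
gcd(4,4,4,5,6,6) = 1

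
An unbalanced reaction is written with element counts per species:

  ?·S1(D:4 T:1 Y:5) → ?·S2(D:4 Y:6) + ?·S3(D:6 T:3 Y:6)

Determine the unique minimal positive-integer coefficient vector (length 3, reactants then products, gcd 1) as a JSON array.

D: 6·4 = 24 | 3·4+2·6 = 24
T: 6·1 = 6 | 3·0+2·3 = 6
Y: 6·5 = 30 | 3·6+2·6 = 30
gcd(6,3,2) = 1

Coefficients: [6, 3, 2]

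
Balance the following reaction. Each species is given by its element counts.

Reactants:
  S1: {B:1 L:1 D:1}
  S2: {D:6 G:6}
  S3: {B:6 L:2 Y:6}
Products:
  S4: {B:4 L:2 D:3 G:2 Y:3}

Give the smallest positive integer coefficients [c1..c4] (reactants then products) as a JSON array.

Coefficients: [6, 2, 3, 6]

B: 6·1+2·0+3·6 = 24 | 6·4 = 24
L: 6·1+2·0+3·2 = 12 | 6·2 = 12
D: 6·1+2·6+3·0 = 18 | 6·3 = 18
G: 6·0+2·6+3·0 = 12 | 6·2 = 12
Y: 6·0+2·0+3·6 = 18 | 6·3 = 18
gcd(6,2,3,6) = 1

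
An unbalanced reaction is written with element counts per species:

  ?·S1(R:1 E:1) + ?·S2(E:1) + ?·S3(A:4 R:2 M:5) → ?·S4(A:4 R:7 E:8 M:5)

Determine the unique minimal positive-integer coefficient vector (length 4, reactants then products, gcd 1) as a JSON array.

A: 5·0+3·0+1·4 = 4 | 1·4 = 4
R: 5·1+3·0+1·2 = 7 | 1·7 = 7
E: 5·1+3·1+1·0 = 8 | 1·8 = 8
M: 5·0+3·0+1·5 = 5 | 1·5 = 5
gcd(5,3,1,1) = 1

Coefficients: [5, 3, 1, 1]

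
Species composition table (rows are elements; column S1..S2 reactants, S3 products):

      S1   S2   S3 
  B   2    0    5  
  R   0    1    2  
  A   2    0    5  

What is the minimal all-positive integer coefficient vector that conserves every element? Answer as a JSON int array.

B: 5·2+4·0 = 10 | 2·5 = 10
R: 5·0+4·1 = 4 | 2·2 = 4
A: 5·2+4·0 = 10 | 2·5 = 10
gcd(5,4,2) = 1

Coefficients: [5, 4, 2]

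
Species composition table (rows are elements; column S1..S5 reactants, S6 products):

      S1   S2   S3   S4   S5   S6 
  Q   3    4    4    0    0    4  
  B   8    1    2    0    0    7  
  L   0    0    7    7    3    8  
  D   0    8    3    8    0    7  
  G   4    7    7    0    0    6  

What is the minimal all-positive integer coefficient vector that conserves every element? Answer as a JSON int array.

Coefficients: [4, 1, 1, 3, 4, 5]

Q: 4·3+1·4+1·4+3·0+4·0 = 20 | 5·4 = 20
B: 4·8+1·1+1·2+3·0+4·0 = 35 | 5·7 = 35
L: 4·0+1·0+1·7+3·7+4·3 = 40 | 5·8 = 40
D: 4·0+1·8+1·3+3·8+4·0 = 35 | 5·7 = 35
G: 4·4+1·7+1·7+3·0+4·0 = 30 | 5·6 = 30
gcd(4,1,1,3,4,5) = 1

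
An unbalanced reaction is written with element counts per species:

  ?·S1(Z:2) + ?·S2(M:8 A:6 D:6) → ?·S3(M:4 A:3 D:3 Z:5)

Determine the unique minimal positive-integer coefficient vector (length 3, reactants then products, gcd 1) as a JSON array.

Coefficients: [5, 1, 2]

M: 5·0+1·8 = 8 | 2·4 = 8
A: 5·0+1·6 = 6 | 2·3 = 6
D: 5·0+1·6 = 6 | 2·3 = 6
Z: 5·2+1·0 = 10 | 2·5 = 10
gcd(5,1,2) = 1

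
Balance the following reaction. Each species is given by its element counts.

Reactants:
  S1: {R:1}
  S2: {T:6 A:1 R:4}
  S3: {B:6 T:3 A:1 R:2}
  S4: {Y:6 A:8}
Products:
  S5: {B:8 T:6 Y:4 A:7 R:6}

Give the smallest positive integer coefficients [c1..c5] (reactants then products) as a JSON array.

B: 6·0+1·0+4·6+2·0 = 24 | 3·8 = 24
T: 6·0+1·6+4·3+2·0 = 18 | 3·6 = 18
Y: 6·0+1·0+4·0+2·6 = 12 | 3·4 = 12
A: 6·0+1·1+4·1+2·8 = 21 | 3·7 = 21
R: 6·1+1·4+4·2+2·0 = 18 | 3·6 = 18
gcd(6,1,4,2,3) = 1

Coefficients: [6, 1, 4, 2, 3]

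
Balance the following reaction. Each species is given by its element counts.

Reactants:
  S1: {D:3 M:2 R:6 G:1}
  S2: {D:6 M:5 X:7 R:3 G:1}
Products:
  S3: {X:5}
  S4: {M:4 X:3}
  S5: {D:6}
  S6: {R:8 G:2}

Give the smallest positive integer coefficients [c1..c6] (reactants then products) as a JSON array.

D: 2·3+4·6 = 30 | 2·0+6·0+5·6+3·0 = 30
M: 2·2+4·5 = 24 | 2·0+6·4+5·0+3·0 = 24
X: 2·0+4·7 = 28 | 2·5+6·3+5·0+3·0 = 28
R: 2·6+4·3 = 24 | 2·0+6·0+5·0+3·8 = 24
G: 2·1+4·1 = 6 | 2·0+6·0+5·0+3·2 = 6
gcd(2,4,2,6,5,3) = 1

Coefficients: [2, 4, 2, 6, 5, 3]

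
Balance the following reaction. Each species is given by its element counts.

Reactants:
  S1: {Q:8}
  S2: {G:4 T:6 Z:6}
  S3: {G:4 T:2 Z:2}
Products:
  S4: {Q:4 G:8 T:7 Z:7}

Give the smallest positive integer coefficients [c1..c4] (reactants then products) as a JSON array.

Coefficients: [2, 3, 5, 4]

Q: 2·8+3·0+5·0 = 16 | 4·4 = 16
G: 2·0+3·4+5·4 = 32 | 4·8 = 32
T: 2·0+3·6+5·2 = 28 | 4·7 = 28
Z: 2·0+3·6+5·2 = 28 | 4·7 = 28
gcd(2,3,5,4) = 1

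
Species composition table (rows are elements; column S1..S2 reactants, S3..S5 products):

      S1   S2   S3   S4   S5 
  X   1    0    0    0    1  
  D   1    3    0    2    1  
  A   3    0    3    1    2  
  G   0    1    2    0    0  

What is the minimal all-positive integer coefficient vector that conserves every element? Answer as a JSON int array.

X: 6·1+2·0 = 6 | 1·0+3·0+6·1 = 6
D: 6·1+2·3 = 12 | 1·0+3·2+6·1 = 12
A: 6·3+2·0 = 18 | 1·3+3·1+6·2 = 18
G: 6·0+2·1 = 2 | 1·2+3·0+6·0 = 2
gcd(6,2,1,3,6) = 1

Coefficients: [6, 2, 1, 3, 6]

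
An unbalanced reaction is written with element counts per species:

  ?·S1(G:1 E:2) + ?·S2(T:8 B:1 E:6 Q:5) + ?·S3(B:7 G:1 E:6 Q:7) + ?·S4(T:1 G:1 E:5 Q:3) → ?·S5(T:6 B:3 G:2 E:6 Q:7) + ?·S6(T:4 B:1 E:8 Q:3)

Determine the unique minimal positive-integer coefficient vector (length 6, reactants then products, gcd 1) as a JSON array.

Coefficients: [6, 6, 2, 2, 5, 5]

T: 6·0+6·8+2·0+2·1 = 50 | 5·6+5·4 = 50
B: 6·0+6·1+2·7+2·0 = 20 | 5·3+5·1 = 20
G: 6·1+6·0+2·1+2·1 = 10 | 5·2+5·0 = 10
E: 6·2+6·6+2·6+2·5 = 70 | 5·6+5·8 = 70
Q: 6·0+6·5+2·7+2·3 = 50 | 5·7+5·3 = 50
gcd(6,6,2,2,5,5) = 1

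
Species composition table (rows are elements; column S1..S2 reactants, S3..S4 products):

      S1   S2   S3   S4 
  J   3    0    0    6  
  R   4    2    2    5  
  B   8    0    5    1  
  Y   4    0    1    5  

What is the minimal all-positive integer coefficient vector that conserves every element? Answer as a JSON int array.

Coefficients: [4, 3, 6, 2]

J: 4·3+3·0 = 12 | 6·0+2·6 = 12
R: 4·4+3·2 = 22 | 6·2+2·5 = 22
B: 4·8+3·0 = 32 | 6·5+2·1 = 32
Y: 4·4+3·0 = 16 | 6·1+2·5 = 16
gcd(4,3,6,2) = 1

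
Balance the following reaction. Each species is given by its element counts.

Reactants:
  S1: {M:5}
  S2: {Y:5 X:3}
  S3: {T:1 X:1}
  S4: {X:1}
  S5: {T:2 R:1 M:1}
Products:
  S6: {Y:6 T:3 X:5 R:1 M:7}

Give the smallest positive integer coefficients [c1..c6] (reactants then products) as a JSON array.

Coefficients: [6, 6, 5, 2, 5, 5]

Y: 6·0+6·5+5·0+2·0+5·0 = 30 | 5·6 = 30
T: 6·0+6·0+5·1+2·0+5·2 = 15 | 5·3 = 15
X: 6·0+6·3+5·1+2·1+5·0 = 25 | 5·5 = 25
R: 6·0+6·0+5·0+2·0+5·1 = 5 | 5·1 = 5
M: 6·5+6·0+5·0+2·0+5·1 = 35 | 5·7 = 35
gcd(6,6,5,2,5,5) = 1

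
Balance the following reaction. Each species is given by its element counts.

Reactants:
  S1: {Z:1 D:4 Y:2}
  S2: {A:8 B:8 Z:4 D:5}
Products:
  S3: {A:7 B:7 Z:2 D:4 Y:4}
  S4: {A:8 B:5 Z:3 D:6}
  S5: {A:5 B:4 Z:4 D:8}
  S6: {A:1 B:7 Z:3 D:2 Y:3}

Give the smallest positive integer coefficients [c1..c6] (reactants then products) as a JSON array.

Coefficients: [5, 6, 1, 3, 3, 2]

A: 5·0+6·8 = 48 | 1·7+3·8+3·5+2·1 = 48
B: 5·0+6·8 = 48 | 1·7+3·5+3·4+2·7 = 48
Z: 5·1+6·4 = 29 | 1·2+3·3+3·4+2·3 = 29
D: 5·4+6·5 = 50 | 1·4+3·6+3·8+2·2 = 50
Y: 5·2+6·0 = 10 | 1·4+3·0+3·0+2·3 = 10
gcd(5,6,1,3,3,2) = 1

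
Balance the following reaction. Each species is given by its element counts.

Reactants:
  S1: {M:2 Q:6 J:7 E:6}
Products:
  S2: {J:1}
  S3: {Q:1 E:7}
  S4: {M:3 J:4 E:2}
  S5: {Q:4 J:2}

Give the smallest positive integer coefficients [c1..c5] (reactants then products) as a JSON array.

M: 3·2 = 6 | 5·0+2·0+2·3+4·0 = 6
Q: 3·6 = 18 | 5·0+2·1+2·0+4·4 = 18
J: 3·7 = 21 | 5·1+2·0+2·4+4·2 = 21
E: 3·6 = 18 | 5·0+2·7+2·2+4·0 = 18
gcd(3,5,2,2,4) = 1

Coefficients: [3, 5, 2, 2, 4]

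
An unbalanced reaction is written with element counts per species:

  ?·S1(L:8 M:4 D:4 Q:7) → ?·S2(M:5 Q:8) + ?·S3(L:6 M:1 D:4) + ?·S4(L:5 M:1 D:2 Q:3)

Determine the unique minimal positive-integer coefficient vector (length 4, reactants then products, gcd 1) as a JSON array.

Coefficients: [2, 1, 1, 2]

L: 2·8 = 16 | 1·0+1·6+2·5 = 16
M: 2·4 = 8 | 1·5+1·1+2·1 = 8
D: 2·4 = 8 | 1·0+1·4+2·2 = 8
Q: 2·7 = 14 | 1·8+1·0+2·3 = 14
gcd(2,1,1,2) = 1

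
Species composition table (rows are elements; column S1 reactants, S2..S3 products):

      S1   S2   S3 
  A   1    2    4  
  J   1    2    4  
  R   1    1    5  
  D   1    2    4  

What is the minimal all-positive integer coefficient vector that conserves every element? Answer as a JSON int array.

A: 6·1 = 6 | 1·2+1·4 = 6
J: 6·1 = 6 | 1·2+1·4 = 6
R: 6·1 = 6 | 1·1+1·5 = 6
D: 6·1 = 6 | 1·2+1·4 = 6
gcd(6,1,1) = 1

Coefficients: [6, 1, 1]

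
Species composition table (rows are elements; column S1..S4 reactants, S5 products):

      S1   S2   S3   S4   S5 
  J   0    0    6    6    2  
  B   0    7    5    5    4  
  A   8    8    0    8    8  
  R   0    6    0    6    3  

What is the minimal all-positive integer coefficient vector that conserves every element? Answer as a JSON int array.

Coefficients: [3, 2, 1, 1, 6]

J: 3·0+2·0+1·6+1·6 = 12 | 6·2 = 12
B: 3·0+2·7+1·5+1·5 = 24 | 6·4 = 24
A: 3·8+2·8+1·0+1·8 = 48 | 6·8 = 48
R: 3·0+2·6+1·0+1·6 = 18 | 6·3 = 18
gcd(3,2,1,1,6) = 1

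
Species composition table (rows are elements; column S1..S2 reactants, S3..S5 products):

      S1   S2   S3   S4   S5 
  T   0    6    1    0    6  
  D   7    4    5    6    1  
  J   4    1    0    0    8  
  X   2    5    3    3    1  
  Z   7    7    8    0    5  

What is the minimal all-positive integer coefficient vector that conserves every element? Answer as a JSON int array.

T: 5·0+4·6 = 24 | 6·1+3·0+3·6 = 24
D: 5·7+4·4 = 51 | 6·5+3·6+3·1 = 51
J: 5·4+4·1 = 24 | 6·0+3·0+3·8 = 24
X: 5·2+4·5 = 30 | 6·3+3·3+3·1 = 30
Z: 5·7+4·7 = 63 | 6·8+3·0+3·5 = 63
gcd(5,4,6,3,3) = 1

Coefficients: [5, 4, 6, 3, 3]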